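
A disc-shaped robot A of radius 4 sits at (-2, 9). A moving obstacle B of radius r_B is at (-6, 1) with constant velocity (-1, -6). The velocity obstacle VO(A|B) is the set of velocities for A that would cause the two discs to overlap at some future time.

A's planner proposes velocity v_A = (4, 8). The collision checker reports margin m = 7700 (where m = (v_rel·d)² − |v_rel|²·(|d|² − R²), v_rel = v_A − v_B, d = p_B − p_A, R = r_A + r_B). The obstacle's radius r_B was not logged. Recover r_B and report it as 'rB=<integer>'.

m = 7700
d = (-4, -8);  v_rel = (5, 14),  |v_rel|² = 221
v_rel×d = (5)·(-8) − (14)·(-4) = 16
since m = R²·221 − 16²:  R² = (256 + 7700) / 221 = 36
R = √36 = 6  ⇒  r_B = 6 − 4 = 2

rB=2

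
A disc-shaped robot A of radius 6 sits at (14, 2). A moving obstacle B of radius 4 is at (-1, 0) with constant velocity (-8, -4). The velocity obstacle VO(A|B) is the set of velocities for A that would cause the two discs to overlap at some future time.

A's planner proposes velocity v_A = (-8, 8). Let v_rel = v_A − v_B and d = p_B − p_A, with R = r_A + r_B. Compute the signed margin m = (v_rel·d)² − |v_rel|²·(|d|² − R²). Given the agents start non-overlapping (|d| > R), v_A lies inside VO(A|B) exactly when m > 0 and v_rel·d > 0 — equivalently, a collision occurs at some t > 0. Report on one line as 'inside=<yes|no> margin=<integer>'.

d = (-15, -2),  |d|² = 229;  R = 6+4 = 10,  c = 229−10² = 129
v_rel = (0, 12),  |v_rel|² = 144;  v_rel·d = (0)·(-15) + (12)·(-2) = -24
144·t² + 48·t + 129 = 0  ⇒  m = (-24)² − 144·129 = -18000
m = -18000 < 0,  v_rel·d = -24 < 0  ⇒  outside

inside=no margin=-18000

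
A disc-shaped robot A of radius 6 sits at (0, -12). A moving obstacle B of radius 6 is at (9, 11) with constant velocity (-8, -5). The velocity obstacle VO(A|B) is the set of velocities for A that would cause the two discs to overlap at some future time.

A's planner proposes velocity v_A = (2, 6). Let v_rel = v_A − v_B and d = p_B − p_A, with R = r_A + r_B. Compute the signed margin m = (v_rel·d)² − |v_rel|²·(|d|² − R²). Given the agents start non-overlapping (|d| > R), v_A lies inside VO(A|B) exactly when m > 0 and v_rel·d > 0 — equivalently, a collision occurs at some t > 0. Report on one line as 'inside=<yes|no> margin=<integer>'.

d = (9, 23),  |d|² = 610;  R = 6+6 = 12,  c = 610−12² = 466
v_rel = (10, 11),  |v_rel|² = 221;  v_rel·d = (10)·(9) + (11)·(23) = 343
221·t² − 686·t + 466 = 0  ⇒  m = 343² − 221·466 = 14663
m = 14663 > 0,  v_rel·d = 343 > 0  ⇒  inside

inside=yes margin=14663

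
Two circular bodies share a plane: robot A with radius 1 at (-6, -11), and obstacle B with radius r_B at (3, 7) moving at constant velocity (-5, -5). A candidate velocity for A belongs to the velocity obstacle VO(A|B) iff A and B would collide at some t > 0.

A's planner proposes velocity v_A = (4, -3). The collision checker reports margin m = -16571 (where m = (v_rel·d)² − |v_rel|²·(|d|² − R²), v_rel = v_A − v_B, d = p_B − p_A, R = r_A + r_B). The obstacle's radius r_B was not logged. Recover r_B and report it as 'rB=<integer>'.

m = -16571
d = (9, 18);  v_rel = (9, 2),  |v_rel|² = 85
v_rel×d = (9)·(18) − (2)·(9) = 144
since m = R²·85 − 144²:  R² = (20736 + -16571) / 85 = 49
R = √49 = 7  ⇒  r_B = 7 − 1 = 6

rB=6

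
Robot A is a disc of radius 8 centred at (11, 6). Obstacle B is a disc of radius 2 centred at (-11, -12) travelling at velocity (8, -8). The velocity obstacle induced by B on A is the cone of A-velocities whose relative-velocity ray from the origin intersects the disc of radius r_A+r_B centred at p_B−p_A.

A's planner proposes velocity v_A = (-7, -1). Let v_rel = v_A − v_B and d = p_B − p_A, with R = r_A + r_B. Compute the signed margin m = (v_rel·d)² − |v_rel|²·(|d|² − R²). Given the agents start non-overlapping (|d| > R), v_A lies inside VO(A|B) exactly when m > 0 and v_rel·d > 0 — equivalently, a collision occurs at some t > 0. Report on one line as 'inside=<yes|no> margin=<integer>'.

d = (-22, -18),  |d|² = 808;  R = 8+2 = 10,  c = 808−10² = 708
v_rel = (-15, 7),  |v_rel|² = 274;  v_rel·d = (-15)·(-22) + (7)·(-18) = 204
274·t² − 408·t + 708 = 0  ⇒  m = 204² − 274·708 = -152376
m = -152376 < 0,  v_rel·d = 204 > 0  ⇒  outside

inside=no margin=-152376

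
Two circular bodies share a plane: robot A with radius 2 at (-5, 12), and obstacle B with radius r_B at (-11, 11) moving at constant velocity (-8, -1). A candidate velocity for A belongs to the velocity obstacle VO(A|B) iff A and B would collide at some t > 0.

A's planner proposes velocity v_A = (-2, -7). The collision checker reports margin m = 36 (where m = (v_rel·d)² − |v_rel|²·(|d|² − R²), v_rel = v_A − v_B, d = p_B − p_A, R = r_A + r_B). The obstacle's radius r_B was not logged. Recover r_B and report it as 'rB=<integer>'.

m = 36
d = (-6, -1);  v_rel = (6, -6),  |v_rel|² = 72
v_rel×d = (6)·(-1) − (-6)·(-6) = -42
since m = R²·72 − (-42)²:  R² = (1764 + 36) / 72 = 25
R = √25 = 5  ⇒  r_B = 5 − 2 = 3

rB=3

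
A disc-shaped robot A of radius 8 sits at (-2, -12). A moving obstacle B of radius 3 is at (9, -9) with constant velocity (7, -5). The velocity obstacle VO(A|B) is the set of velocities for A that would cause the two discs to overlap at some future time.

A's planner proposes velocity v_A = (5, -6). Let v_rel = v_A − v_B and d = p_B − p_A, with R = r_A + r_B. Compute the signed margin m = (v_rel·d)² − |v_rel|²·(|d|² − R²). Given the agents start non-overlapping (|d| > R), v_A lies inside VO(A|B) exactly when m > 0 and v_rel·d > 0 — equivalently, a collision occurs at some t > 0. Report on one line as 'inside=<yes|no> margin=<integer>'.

d = (11, 3),  |d|² = 130;  R = 8+3 = 11,  c = 130−11² = 9
v_rel = (-2, -1),  |v_rel|² = 5;  v_rel·d = (-2)·(11) + (-1)·(3) = -25
5·t² + 50·t + 9 = 0  ⇒  m = (-25)² − 5·9 = 580
m = 580 > 0,  v_rel·d = -25 < 0  ⇒  outside

inside=no margin=580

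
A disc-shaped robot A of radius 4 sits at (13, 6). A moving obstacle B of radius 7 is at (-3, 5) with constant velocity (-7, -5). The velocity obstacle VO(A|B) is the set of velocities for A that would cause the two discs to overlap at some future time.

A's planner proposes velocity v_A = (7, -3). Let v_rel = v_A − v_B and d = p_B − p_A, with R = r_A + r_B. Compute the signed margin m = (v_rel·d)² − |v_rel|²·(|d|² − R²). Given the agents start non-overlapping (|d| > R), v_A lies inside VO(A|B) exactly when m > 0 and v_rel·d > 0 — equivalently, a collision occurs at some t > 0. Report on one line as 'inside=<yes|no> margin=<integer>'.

d = (-16, -1),  |d|² = 257;  R = 4+7 = 11,  c = 257−11² = 136
v_rel = (14, 2),  |v_rel|² = 200;  v_rel·d = (14)·(-16) + (2)·(-1) = -226
200·t² + 452·t + 136 = 0  ⇒  m = (-226)² − 200·136 = 23876
m = 23876 > 0,  v_rel·d = -226 < 0  ⇒  outside

inside=no margin=23876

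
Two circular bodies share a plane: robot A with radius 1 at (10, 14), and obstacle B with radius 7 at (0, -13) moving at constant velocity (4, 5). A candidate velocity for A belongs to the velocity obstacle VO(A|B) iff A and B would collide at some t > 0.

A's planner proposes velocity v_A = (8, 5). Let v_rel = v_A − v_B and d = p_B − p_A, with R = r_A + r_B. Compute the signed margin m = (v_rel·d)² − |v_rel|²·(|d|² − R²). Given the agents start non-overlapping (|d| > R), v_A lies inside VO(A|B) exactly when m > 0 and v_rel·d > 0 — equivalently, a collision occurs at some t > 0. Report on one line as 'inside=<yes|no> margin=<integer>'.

d = (-10, -27),  |d|² = 829;  R = 1+7 = 8,  c = 829−8² = 765
v_rel = (4, 0),  |v_rel|² = 16;  v_rel·d = (4)·(-10) + (0)·(-27) = -40
16·t² + 80·t + 765 = 0  ⇒  m = (-40)² − 16·765 = -10640
m = -10640 < 0,  v_rel·d = -40 < 0  ⇒  outside

inside=no margin=-10640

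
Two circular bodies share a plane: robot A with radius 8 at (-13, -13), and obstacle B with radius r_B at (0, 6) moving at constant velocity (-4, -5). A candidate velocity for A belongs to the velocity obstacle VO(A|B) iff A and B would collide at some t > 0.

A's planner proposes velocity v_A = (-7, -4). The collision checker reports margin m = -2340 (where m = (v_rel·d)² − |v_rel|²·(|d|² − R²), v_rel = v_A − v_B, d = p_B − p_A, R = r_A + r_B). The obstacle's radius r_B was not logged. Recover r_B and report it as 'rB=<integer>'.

m = -2340
d = (13, 19);  v_rel = (-3, 1),  |v_rel|² = 10
v_rel×d = (-3)·(19) − (1)·(13) = -70
since m = R²·10 − (-70)²:  R² = (4900 + -2340) / 10 = 256
R = √256 = 16  ⇒  r_B = 16 − 8 = 8

rB=8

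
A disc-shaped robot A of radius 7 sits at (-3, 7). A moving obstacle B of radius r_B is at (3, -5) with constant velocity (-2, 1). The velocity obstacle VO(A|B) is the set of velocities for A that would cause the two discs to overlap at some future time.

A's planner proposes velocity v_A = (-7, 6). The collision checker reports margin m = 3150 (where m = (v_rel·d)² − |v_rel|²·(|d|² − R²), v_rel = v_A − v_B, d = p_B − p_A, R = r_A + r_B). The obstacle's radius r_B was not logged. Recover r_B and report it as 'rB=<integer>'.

m = 3150
d = (6, -12);  v_rel = (-5, 5),  |v_rel|² = 50
v_rel×d = (-5)·(-12) − (5)·(6) = 30
since m = R²·50 − 30²:  R² = (900 + 3150) / 50 = 81
R = √81 = 9  ⇒  r_B = 9 − 7 = 2

rB=2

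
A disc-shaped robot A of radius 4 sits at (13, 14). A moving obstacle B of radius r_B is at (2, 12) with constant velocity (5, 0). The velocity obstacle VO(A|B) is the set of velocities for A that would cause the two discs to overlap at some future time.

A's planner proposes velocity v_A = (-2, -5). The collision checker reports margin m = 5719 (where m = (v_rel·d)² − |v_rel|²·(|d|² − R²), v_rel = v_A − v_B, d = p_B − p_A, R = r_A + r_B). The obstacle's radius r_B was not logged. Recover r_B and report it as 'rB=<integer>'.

m = 5719
d = (-11, -2);  v_rel = (-7, -5),  |v_rel|² = 74
v_rel×d = (-7)·(-2) − (-5)·(-11) = -41
since m = R²·74 − (-41)²:  R² = (1681 + 5719) / 74 = 100
R = √100 = 10  ⇒  r_B = 10 − 4 = 6

rB=6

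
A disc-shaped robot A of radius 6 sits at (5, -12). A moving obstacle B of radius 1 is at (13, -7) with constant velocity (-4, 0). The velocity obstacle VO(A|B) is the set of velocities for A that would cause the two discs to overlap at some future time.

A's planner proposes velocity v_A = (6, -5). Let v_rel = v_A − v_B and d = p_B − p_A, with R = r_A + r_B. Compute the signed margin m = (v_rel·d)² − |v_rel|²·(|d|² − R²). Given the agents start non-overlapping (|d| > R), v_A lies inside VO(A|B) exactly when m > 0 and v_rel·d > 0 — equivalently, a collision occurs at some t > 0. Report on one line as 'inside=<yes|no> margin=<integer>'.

d = (8, 5),  |d|² = 89;  R = 6+1 = 7,  c = 89−7² = 40
v_rel = (10, -5),  |v_rel|² = 125;  v_rel·d = (10)·(8) + (-5)·(5) = 55
125·t² − 110·t + 40 = 0  ⇒  m = 55² − 125·40 = -1975
m = -1975 < 0,  v_rel·d = 55 > 0  ⇒  outside

inside=no margin=-1975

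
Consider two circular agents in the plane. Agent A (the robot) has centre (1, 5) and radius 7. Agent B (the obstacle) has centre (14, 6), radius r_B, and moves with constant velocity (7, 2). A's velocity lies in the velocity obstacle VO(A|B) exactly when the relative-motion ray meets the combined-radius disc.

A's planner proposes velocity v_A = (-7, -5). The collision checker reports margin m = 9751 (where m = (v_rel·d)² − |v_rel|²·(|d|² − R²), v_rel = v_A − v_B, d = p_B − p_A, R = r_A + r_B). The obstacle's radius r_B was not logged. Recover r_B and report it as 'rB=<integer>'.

m = 9751
d = (13, 1);  v_rel = (-14, -7),  |v_rel|² = 245
v_rel×d = (-14)·(1) − (-7)·(13) = 77
since m = R²·245 − 77²:  R² = (5929 + 9751) / 245 = 64
R = √64 = 8  ⇒  r_B = 8 − 7 = 1

rB=1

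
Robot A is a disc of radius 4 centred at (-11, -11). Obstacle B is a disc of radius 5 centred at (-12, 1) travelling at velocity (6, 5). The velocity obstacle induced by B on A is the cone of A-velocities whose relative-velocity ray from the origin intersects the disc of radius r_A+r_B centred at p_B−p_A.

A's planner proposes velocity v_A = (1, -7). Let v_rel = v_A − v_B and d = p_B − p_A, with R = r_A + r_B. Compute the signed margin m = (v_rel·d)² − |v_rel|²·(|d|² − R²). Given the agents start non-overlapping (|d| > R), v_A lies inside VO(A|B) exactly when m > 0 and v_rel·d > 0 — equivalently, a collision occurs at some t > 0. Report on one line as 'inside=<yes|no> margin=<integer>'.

d = (-1, 12),  |d|² = 145;  R = 4+5 = 9,  c = 145−9² = 64
v_rel = (-5, -12),  |v_rel|² = 169;  v_rel·d = (-5)·(-1) + (-12)·(12) = -139
169·t² + 278·t + 64 = 0  ⇒  m = (-139)² − 169·64 = 8505
m = 8505 > 0,  v_rel·d = -139 < 0  ⇒  outside

inside=no margin=8505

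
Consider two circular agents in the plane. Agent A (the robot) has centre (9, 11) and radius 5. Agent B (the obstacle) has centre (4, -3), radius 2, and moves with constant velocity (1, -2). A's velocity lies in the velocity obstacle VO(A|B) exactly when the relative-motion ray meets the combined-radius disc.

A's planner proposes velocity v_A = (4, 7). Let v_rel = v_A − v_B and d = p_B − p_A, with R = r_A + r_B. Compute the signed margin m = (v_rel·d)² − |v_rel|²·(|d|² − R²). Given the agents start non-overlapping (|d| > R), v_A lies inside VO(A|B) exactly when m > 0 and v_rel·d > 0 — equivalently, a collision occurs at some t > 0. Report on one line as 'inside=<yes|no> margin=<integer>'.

d = (-5, -14),  |d|² = 221;  R = 5+2 = 7,  c = 221−7² = 172
v_rel = (3, 9),  |v_rel|² = 90;  v_rel·d = (3)·(-5) + (9)·(-14) = -141
90·t² + 282·t + 172 = 0  ⇒  m = (-141)² − 90·172 = 4401
m = 4401 > 0,  v_rel·d = -141 < 0  ⇒  outside

inside=no margin=4401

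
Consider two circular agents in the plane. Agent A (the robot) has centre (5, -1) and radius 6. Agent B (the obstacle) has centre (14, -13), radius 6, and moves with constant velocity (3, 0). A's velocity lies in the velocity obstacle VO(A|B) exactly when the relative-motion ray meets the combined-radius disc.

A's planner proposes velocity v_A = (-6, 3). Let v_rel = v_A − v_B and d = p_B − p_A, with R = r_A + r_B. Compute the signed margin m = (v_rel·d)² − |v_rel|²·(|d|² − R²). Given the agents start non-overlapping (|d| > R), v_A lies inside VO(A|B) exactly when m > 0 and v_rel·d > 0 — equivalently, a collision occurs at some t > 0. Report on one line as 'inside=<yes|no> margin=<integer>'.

d = (9, -12),  |d|² = 225;  R = 6+6 = 12,  c = 225−12² = 81
v_rel = (-9, 3),  |v_rel|² = 90;  v_rel·d = (-9)·(9) + (3)·(-12) = -117
90·t² + 234·t + 81 = 0  ⇒  m = (-117)² − 90·81 = 6399
m = 6399 > 0,  v_rel·d = -117 < 0  ⇒  outside

inside=no margin=6399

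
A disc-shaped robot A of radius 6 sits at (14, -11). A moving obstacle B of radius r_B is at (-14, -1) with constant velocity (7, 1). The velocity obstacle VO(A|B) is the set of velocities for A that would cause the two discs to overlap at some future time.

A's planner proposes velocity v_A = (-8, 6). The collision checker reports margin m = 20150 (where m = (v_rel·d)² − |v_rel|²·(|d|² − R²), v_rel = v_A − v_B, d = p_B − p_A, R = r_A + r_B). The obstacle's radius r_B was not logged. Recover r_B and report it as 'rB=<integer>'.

m = 20150
d = (-28, 10);  v_rel = (-15, 5),  |v_rel|² = 250
v_rel×d = (-15)·(10) − (5)·(-28) = -10
since m = R²·250 − (-10)²:  R² = (100 + 20150) / 250 = 81
R = √81 = 9  ⇒  r_B = 9 − 6 = 3

rB=3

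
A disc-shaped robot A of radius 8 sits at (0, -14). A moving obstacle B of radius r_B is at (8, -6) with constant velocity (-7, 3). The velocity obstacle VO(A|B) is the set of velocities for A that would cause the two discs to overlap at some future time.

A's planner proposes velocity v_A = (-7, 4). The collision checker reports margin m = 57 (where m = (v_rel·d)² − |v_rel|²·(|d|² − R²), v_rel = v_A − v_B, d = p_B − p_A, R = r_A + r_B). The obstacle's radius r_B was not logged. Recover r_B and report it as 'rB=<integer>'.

m = 57
d = (8, 8);  v_rel = (0, 1),  |v_rel|² = 1
v_rel×d = (0)·(8) − (1)·(8) = -8
since m = R²·1 − (-8)²:  R² = (64 + 57) / 1 = 121
R = √121 = 11  ⇒  r_B = 11 − 8 = 3

rB=3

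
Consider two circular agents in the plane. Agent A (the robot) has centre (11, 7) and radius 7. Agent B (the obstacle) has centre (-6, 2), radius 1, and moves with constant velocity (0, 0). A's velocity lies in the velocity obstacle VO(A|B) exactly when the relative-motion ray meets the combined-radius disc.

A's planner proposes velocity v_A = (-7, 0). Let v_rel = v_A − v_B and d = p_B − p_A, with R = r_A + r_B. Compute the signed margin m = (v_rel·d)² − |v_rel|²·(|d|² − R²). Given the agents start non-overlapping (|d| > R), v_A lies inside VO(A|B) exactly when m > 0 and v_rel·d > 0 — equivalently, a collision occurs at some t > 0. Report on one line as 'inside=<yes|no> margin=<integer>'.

d = (-17, -5),  |d|² = 314;  R = 7+1 = 8,  c = 314−8² = 250
v_rel = (-7, 0),  |v_rel|² = 49;  v_rel·d = (-7)·(-17) + (0)·(-5) = 119
49·t² − 238·t + 250 = 0  ⇒  m = 119² − 49·250 = 1911
m = 1911 > 0,  v_rel·d = 119 > 0  ⇒  inside

inside=yes margin=1911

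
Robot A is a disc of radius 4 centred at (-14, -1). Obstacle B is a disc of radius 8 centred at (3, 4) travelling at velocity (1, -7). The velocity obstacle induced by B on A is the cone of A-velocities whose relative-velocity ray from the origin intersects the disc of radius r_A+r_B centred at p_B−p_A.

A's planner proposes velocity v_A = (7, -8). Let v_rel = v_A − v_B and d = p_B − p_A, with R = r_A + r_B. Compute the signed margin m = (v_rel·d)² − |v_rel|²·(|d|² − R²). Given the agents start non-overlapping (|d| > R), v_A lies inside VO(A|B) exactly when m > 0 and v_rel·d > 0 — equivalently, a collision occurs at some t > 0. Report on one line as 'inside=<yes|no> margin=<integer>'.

d = (17, 5),  |d|² = 314;  R = 4+8 = 12,  c = 314−12² = 170
v_rel = (6, -1),  |v_rel|² = 37;  v_rel·d = (6)·(17) + (-1)·(5) = 97
37·t² − 194·t + 170 = 0  ⇒  m = 97² − 37·170 = 3119
m = 3119 > 0,  v_rel·d = 97 > 0  ⇒  inside

inside=yes margin=3119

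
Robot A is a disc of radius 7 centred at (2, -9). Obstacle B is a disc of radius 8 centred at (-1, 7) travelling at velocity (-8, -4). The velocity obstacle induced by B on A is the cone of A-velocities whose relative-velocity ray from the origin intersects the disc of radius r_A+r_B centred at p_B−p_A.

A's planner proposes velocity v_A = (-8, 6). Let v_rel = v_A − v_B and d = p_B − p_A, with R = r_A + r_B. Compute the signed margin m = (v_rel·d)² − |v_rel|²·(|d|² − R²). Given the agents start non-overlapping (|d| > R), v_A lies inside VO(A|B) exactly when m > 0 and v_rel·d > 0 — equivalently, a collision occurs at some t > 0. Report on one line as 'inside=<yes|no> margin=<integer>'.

d = (-3, 16),  |d|² = 265;  R = 7+8 = 15,  c = 265−15² = 40
v_rel = (0, 10),  |v_rel|² = 100;  v_rel·d = (0)·(-3) + (10)·(16) = 160
100·t² − 320·t + 40 = 0  ⇒  m = 160² − 100·40 = 21600
m = 21600 > 0,  v_rel·d = 160 > 0  ⇒  inside

inside=yes margin=21600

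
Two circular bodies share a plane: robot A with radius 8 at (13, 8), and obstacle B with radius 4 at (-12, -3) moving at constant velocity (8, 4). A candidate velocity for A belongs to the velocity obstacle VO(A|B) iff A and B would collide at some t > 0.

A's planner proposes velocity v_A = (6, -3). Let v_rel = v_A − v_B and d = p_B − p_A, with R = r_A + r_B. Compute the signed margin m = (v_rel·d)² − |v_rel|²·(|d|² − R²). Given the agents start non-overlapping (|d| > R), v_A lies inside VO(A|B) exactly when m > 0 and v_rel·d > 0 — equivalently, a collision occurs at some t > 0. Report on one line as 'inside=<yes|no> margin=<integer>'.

d = (-25, -11),  |d|² = 746;  R = 8+4 = 12,  c = 746−12² = 602
v_rel = (-2, -7),  |v_rel|² = 53;  v_rel·d = (-2)·(-25) + (-7)·(-11) = 127
53·t² − 254·t + 602 = 0  ⇒  m = 127² − 53·602 = -15777
m = -15777 < 0,  v_rel·d = 127 > 0  ⇒  outside

inside=no margin=-15777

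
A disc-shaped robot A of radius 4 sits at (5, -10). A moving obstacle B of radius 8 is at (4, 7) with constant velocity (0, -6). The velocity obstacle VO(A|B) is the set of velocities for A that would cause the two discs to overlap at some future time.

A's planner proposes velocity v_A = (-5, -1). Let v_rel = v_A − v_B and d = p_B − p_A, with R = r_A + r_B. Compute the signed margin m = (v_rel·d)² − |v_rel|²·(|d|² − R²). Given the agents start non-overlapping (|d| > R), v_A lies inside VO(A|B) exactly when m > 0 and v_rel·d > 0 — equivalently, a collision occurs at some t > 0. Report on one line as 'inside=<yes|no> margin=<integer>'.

d = (-1, 17),  |d|² = 290;  R = 4+8 = 12,  c = 290−12² = 146
v_rel = (-5, 5),  |v_rel|² = 50;  v_rel·d = (-5)·(-1) + (5)·(17) = 90
50·t² − 180·t + 146 = 0  ⇒  m = 90² − 50·146 = 800
m = 800 > 0,  v_rel·d = 90 > 0  ⇒  inside

inside=yes margin=800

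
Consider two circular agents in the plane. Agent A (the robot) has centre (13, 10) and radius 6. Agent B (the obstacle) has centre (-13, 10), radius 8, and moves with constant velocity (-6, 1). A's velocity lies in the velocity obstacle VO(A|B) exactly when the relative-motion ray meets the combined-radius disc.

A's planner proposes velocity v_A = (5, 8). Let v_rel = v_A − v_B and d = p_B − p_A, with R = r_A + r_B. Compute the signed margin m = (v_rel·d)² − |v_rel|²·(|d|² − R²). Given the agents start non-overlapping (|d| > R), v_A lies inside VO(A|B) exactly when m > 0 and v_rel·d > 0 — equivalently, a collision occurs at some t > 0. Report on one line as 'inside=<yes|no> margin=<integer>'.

d = (-26, 0),  |d|² = 676;  R = 6+8 = 14,  c = 676−14² = 480
v_rel = (11, 7),  |v_rel|² = 170;  v_rel·d = (11)·(-26) + (7)·(0) = -286
170·t² + 572·t + 480 = 0  ⇒  m = (-286)² − 170·480 = 196
m = 196 > 0,  v_rel·d = -286 < 0  ⇒  outside

inside=no margin=196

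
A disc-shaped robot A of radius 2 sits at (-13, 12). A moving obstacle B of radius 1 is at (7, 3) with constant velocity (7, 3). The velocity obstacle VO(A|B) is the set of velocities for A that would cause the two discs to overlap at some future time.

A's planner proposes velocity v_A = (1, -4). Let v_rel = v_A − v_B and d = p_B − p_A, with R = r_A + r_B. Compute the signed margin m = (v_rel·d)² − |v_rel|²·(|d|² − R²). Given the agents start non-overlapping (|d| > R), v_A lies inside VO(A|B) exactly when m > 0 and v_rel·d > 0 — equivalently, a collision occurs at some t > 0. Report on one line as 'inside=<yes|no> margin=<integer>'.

d = (20, -9),  |d|² = 481;  R = 2+1 = 3,  c = 481−3² = 472
v_rel = (-6, -7),  |v_rel|² = 85;  v_rel·d = (-6)·(20) + (-7)·(-9) = -57
85·t² + 114·t + 472 = 0  ⇒  m = (-57)² − 85·472 = -36871
m = -36871 < 0,  v_rel·d = -57 < 0  ⇒  outside

inside=no margin=-36871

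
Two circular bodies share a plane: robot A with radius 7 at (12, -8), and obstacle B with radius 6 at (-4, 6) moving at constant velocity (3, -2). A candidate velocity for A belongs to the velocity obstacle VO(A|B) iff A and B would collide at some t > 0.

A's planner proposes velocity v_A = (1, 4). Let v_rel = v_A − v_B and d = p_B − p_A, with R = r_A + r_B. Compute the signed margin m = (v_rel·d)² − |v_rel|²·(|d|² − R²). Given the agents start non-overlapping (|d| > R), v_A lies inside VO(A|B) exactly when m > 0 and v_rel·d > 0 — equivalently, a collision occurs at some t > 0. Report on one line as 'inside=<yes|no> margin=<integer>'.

d = (-16, 14),  |d|² = 452;  R = 7+6 = 13,  c = 452−13² = 283
v_rel = (-2, 6),  |v_rel|² = 40;  v_rel·d = (-2)·(-16) + (6)·(14) = 116
40·t² − 232·t + 283 = 0  ⇒  m = 116² − 40·283 = 2136
m = 2136 > 0,  v_rel·d = 116 > 0  ⇒  inside

inside=yes margin=2136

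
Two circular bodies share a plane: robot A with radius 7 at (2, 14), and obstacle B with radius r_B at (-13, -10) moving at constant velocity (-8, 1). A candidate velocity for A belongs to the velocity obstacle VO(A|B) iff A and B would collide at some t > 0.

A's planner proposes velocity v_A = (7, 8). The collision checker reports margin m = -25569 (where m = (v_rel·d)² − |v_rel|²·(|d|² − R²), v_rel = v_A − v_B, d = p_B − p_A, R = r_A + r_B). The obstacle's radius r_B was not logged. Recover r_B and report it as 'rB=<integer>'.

m = -25569
d = (-15, -24);  v_rel = (15, 7),  |v_rel|² = 274
v_rel×d = (15)·(-24) − (7)·(-15) = -255
since m = R²·274 − (-255)²:  R² = (65025 + -25569) / 274 = 144
R = √144 = 12  ⇒  r_B = 12 − 7 = 5

rB=5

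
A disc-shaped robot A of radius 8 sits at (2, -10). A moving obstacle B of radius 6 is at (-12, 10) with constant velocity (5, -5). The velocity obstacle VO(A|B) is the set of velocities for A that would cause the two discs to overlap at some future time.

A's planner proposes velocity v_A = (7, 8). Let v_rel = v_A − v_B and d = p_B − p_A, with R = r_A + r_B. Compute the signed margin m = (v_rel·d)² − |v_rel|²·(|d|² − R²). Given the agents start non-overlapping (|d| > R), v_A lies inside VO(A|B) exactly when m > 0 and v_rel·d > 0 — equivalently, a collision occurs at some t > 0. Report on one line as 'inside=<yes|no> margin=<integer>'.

d = (-14, 20),  |d|² = 596;  R = 8+6 = 14,  c = 596−14² = 400
v_rel = (2, 13),  |v_rel|² = 173;  v_rel·d = (2)·(-14) + (13)·(20) = 232
173·t² − 464·t + 400 = 0  ⇒  m = 232² − 173·400 = -15376
m = -15376 < 0,  v_rel·d = 232 > 0  ⇒  outside

inside=no margin=-15376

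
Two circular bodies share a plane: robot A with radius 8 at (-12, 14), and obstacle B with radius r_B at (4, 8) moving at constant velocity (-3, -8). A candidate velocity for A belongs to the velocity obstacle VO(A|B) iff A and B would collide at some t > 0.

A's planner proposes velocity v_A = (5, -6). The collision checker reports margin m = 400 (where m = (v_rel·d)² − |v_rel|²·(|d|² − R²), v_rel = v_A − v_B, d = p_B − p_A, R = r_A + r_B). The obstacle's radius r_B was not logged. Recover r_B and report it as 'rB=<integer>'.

m = 400
d = (16, -6);  v_rel = (8, 2),  |v_rel|² = 68
v_rel×d = (8)·(-6) − (2)·(16) = -80
since m = R²·68 − (-80)²:  R² = (6400 + 400) / 68 = 100
R = √100 = 10  ⇒  r_B = 10 − 8 = 2

rB=2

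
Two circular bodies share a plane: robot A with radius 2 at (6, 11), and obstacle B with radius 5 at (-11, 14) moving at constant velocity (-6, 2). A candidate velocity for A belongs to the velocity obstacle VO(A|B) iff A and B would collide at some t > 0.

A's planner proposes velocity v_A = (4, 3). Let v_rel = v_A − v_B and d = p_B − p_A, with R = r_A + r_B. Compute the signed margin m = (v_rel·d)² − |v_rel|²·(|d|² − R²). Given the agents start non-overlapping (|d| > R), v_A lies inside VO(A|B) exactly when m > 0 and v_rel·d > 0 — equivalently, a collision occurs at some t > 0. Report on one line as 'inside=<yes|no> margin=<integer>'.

d = (-17, 3),  |d|² = 298;  R = 2+5 = 7,  c = 298−7² = 249
v_rel = (10, 1),  |v_rel|² = 101;  v_rel·d = (10)·(-17) + (1)·(3) = -167
101·t² + 334·t + 249 = 0  ⇒  m = (-167)² − 101·249 = 2740
m = 2740 > 0,  v_rel·d = -167 < 0  ⇒  outside

inside=no margin=2740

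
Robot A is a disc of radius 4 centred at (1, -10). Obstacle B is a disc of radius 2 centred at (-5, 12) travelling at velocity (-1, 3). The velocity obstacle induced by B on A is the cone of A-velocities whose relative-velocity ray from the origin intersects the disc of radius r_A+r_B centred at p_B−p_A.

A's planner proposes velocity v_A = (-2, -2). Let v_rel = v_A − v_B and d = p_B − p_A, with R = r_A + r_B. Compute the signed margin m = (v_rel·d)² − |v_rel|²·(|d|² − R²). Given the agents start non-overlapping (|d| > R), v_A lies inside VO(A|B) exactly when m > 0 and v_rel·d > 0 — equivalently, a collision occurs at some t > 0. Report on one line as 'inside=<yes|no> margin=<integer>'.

d = (-6, 22),  |d|² = 520;  R = 4+2 = 6,  c = 520−6² = 484
v_rel = (-1, -5),  |v_rel|² = 26;  v_rel·d = (-1)·(-6) + (-5)·(22) = -104
26·t² + 208·t + 484 = 0  ⇒  m = (-104)² − 26·484 = -1768
m = -1768 < 0,  v_rel·d = -104 < 0  ⇒  outside

inside=no margin=-1768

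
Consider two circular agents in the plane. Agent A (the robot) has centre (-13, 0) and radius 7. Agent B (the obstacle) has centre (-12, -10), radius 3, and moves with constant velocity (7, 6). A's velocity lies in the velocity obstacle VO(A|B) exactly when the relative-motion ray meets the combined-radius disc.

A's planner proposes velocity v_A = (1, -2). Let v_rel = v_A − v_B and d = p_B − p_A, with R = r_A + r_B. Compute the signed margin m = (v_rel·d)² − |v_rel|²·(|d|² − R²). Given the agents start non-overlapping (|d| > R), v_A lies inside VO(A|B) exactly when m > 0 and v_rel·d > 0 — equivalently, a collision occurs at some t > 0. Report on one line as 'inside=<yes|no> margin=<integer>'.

d = (1, -10),  |d|² = 101;  R = 7+3 = 10,  c = 101−10² = 1
v_rel = (-6, -8),  |v_rel|² = 100;  v_rel·d = (-6)·(1) + (-8)·(-10) = 74
100·t² − 148·t + 1 = 0  ⇒  m = 74² − 100·1 = 5376
m = 5376 > 0,  v_rel·d = 74 > 0  ⇒  inside

inside=yes margin=5376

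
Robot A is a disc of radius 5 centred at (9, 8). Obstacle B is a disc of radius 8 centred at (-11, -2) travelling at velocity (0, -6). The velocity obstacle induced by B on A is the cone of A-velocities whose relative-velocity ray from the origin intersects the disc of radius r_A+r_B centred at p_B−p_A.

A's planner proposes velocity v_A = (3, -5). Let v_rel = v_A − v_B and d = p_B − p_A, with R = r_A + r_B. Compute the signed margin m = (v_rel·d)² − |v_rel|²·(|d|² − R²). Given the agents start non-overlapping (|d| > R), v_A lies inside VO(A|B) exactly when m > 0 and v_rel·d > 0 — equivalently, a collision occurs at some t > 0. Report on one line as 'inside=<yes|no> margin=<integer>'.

d = (-20, -10),  |d|² = 500;  R = 5+8 = 13,  c = 500−13² = 331
v_rel = (3, 1),  |v_rel|² = 10;  v_rel·d = (3)·(-20) + (1)·(-10) = -70
10·t² + 140·t + 331 = 0  ⇒  m = (-70)² − 10·331 = 1590
m = 1590 > 0,  v_rel·d = -70 < 0  ⇒  outside

inside=no margin=1590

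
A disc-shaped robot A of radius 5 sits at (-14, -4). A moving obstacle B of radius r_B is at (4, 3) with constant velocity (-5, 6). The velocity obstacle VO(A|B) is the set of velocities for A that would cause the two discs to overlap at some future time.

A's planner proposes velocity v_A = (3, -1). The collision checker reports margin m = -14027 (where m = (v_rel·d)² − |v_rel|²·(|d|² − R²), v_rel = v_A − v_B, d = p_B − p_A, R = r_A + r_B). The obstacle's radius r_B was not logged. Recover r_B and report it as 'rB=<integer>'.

m = -14027
d = (18, 7);  v_rel = (8, -7),  |v_rel|² = 113
v_rel×d = (8)·(7) − (-7)·(18) = 182
since m = R²·113 − 182²:  R² = (33124 + -14027) / 113 = 169
R = √169 = 13  ⇒  r_B = 13 − 5 = 8

rB=8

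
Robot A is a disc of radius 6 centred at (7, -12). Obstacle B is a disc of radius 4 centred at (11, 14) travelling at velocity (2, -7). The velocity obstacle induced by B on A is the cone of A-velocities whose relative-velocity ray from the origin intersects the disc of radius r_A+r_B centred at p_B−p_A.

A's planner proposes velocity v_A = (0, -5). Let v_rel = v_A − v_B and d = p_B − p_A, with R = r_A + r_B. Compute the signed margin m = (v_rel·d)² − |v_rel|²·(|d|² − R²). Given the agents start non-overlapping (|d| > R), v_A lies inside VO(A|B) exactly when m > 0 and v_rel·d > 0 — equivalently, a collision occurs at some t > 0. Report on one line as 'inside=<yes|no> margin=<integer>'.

d = (4, 26),  |d|² = 692;  R = 6+4 = 10,  c = 692−10² = 592
v_rel = (-2, 2),  |v_rel|² = 8;  v_rel·d = (-2)·(4) + (2)·(26) = 44
8·t² − 88·t + 592 = 0  ⇒  m = 44² − 8·592 = -2800
m = -2800 < 0,  v_rel·d = 44 > 0  ⇒  outside

inside=no margin=-2800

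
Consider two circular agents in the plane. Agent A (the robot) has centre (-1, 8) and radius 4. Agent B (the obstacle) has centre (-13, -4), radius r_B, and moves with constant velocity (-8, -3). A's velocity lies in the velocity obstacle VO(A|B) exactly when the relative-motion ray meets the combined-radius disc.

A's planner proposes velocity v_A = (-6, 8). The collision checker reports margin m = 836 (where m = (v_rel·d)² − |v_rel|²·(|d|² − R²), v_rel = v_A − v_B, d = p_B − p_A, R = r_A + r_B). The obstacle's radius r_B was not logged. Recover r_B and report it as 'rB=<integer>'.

m = 836
d = (-12, -12);  v_rel = (2, 11),  |v_rel|² = 125
v_rel×d = (2)·(-12) − (11)·(-12) = 108
since m = R²·125 − 108²:  R² = (11664 + 836) / 125 = 100
R = √100 = 10  ⇒  r_B = 10 − 4 = 6

rB=6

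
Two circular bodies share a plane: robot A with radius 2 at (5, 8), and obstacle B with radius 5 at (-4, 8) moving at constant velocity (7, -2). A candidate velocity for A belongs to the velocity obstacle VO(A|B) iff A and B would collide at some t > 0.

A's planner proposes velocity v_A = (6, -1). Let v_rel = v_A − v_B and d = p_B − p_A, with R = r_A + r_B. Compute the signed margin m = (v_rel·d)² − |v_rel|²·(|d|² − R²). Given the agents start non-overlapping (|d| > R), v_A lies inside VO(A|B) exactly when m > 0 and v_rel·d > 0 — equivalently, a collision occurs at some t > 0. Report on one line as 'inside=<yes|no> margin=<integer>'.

d = (-9, 0),  |d|² = 81;  R = 2+5 = 7,  c = 81−7² = 32
v_rel = (-1, 1),  |v_rel|² = 2;  v_rel·d = (-1)·(-9) + (1)·(0) = 9
2·t² − 18·t + 32 = 0  ⇒  m = 9² − 2·32 = 17
m = 17 > 0,  v_rel·d = 9 > 0  ⇒  inside

inside=yes margin=17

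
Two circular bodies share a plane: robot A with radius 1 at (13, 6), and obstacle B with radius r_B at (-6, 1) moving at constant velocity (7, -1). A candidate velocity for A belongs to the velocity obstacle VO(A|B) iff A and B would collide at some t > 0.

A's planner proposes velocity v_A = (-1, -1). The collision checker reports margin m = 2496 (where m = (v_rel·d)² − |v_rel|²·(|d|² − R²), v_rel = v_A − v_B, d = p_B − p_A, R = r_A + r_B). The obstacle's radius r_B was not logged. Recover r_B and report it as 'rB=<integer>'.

m = 2496
d = (-19, -5);  v_rel = (-8, 0),  |v_rel|² = 64
v_rel×d = (-8)·(-5) − (0)·(-19) = 40
since m = R²·64 − 40²:  R² = (1600 + 2496) / 64 = 64
R = √64 = 8  ⇒  r_B = 8 − 1 = 7

rB=7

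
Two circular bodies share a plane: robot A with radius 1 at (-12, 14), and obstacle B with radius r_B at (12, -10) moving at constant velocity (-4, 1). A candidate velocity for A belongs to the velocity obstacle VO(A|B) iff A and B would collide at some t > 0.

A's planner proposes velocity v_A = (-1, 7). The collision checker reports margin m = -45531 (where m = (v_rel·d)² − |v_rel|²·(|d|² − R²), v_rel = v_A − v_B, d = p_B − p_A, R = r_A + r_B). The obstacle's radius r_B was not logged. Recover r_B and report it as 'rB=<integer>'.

m = -45531
d = (24, -24);  v_rel = (3, 6),  |v_rel|² = 45
v_rel×d = (3)·(-24) − (6)·(24) = -216
since m = R²·45 − (-216)²:  R² = (46656 + -45531) / 45 = 25
R = √25 = 5  ⇒  r_B = 5 − 1 = 4

rB=4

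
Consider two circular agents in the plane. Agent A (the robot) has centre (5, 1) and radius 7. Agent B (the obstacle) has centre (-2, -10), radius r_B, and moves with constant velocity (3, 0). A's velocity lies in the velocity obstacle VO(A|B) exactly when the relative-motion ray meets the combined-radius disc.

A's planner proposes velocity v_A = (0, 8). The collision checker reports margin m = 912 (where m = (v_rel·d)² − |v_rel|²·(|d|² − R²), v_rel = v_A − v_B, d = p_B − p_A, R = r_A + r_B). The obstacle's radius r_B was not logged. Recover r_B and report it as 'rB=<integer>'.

m = 912
d = (-7, -11);  v_rel = (-3, 8),  |v_rel|² = 73
v_rel×d = (-3)·(-11) − (8)·(-7) = 89
since m = R²·73 − 89²:  R² = (7921 + 912) / 73 = 121
R = √121 = 11  ⇒  r_B = 11 − 7 = 4

rB=4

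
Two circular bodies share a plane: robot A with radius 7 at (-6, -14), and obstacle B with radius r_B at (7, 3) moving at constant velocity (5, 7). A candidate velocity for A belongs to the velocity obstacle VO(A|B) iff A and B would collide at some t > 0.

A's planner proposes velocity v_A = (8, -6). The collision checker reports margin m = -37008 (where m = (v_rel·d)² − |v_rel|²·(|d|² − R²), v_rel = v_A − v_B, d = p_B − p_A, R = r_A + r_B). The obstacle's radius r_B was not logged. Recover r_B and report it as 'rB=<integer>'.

m = -37008
d = (13, 17);  v_rel = (3, -13),  |v_rel|² = 178
v_rel×d = (3)·(17) − (-13)·(13) = 220
since m = R²·178 − 220²:  R² = (48400 + -37008) / 178 = 64
R = √64 = 8  ⇒  r_B = 8 − 7 = 1

rB=1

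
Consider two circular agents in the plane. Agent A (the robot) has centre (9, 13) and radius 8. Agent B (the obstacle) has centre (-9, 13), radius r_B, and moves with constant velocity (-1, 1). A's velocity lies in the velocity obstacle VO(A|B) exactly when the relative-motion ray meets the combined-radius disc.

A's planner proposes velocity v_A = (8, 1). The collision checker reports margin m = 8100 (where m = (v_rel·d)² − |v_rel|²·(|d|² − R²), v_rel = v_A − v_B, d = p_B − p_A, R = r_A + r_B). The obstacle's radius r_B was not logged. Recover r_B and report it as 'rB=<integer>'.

m = 8100
d = (-18, 0);  v_rel = (9, 0),  |v_rel|² = 81
v_rel×d = (9)·(0) − (0)·(-18) = 0
since m = R²·81 − 0²:  R² = (0 + 8100) / 81 = 100
R = √100 = 10  ⇒  r_B = 10 − 8 = 2

rB=2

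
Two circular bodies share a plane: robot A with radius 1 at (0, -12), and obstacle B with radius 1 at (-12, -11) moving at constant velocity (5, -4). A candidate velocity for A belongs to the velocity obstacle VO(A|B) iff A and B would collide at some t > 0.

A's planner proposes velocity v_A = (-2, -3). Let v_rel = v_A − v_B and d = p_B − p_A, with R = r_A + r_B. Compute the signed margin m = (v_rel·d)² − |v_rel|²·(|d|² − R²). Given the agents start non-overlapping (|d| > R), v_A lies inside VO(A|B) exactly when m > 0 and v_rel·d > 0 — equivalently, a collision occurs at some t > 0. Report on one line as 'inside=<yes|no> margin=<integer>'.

d = (-12, 1),  |d|² = 145;  R = 1+1 = 2,  c = 145−2² = 141
v_rel = (-7, 1),  |v_rel|² = 50;  v_rel·d = (-7)·(-12) + (1)·(1) = 85
50·t² − 170·t + 141 = 0  ⇒  m = 85² − 50·141 = 175
m = 175 > 0,  v_rel·d = 85 > 0  ⇒  inside

inside=yes margin=175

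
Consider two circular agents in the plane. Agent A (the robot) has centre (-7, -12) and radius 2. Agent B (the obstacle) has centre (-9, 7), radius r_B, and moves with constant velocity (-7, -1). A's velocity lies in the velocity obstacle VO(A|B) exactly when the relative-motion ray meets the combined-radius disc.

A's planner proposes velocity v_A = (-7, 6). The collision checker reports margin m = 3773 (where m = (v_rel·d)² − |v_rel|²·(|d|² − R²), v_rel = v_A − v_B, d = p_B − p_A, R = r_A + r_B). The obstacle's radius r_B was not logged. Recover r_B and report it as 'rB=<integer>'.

m = 3773
d = (-2, 19);  v_rel = (0, 7),  |v_rel|² = 49
v_rel×d = (0)·(19) − (7)·(-2) = 14
since m = R²·49 − 14²:  R² = (196 + 3773) / 49 = 81
R = √81 = 9  ⇒  r_B = 9 − 2 = 7

rB=7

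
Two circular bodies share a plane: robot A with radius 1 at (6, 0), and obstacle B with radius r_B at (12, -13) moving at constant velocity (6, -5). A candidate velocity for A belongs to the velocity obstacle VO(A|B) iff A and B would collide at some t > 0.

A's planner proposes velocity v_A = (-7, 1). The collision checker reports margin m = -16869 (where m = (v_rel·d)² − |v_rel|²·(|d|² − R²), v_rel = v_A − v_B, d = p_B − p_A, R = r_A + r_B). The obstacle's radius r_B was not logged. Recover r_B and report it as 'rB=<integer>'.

m = -16869
d = (6, -13);  v_rel = (-13, 6),  |v_rel|² = 205
v_rel×d = (-13)·(-13) − (6)·(6) = 133
since m = R²·205 − 133²:  R² = (17689 + -16869) / 205 = 4
R = √4 = 2  ⇒  r_B = 2 − 1 = 1

rB=1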